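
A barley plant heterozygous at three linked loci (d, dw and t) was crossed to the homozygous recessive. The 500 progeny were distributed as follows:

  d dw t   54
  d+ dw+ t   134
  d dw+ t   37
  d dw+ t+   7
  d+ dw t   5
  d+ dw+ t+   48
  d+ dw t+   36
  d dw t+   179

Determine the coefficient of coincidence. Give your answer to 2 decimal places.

The two most frequent reciprocal classes, d+ dw+ t and d dw t+, are the parental types, so the F1 was d+ dw+ t / d dw t+.
The two rarest classes, d+ dw t and d dw+ t+, are the double crossovers. Comparing them with the parentals, only the dw allele has switched, so dw is the middle locus and the order is d – dw – t.
d–dw: (73 + 12)/500 = 0.1700; dw–t: (102 + 12)/500 = 0.2280.
Expected DCO frequency = 0.1700 × 0.2280 ≈ 0.03876; observed = 12/500 ≈ 0.02400.
Coefficient of coincidence = 0.02400/0.03876 ≈ 0.62.

0.62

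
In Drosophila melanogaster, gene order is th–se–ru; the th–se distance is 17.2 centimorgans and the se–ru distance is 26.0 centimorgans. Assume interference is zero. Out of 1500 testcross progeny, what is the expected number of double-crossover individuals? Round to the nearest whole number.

67

Map distances give recombination frequencies of 0.172 and 0.260 for the two intervals.
With no interference, expected double-crossover frequency = 0.172 × 0.260 = 0.04472.
Expected number = 0.04472 × 1500 = 67.08 ≈ 67.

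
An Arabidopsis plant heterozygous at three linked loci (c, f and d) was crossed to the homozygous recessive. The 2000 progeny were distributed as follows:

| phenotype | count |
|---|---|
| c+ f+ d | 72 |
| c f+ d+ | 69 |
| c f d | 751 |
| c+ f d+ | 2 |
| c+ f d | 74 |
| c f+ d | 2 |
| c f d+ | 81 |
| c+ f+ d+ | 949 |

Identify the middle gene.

f

The two most frequent reciprocal classes, c f d and c+ f+ d+, are the parental types, so the F1 was c f d / c+ f+ d+.
The two rarest classes, c f+ d and c+ f d+, are the double crossovers. Comparing them with the parentals, only the f allele has switched, so f is the middle locus and the order is c – f – d.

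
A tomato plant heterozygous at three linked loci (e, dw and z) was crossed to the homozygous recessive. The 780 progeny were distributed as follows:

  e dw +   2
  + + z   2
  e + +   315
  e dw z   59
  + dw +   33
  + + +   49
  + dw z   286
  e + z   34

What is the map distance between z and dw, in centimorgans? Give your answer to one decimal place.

9.1 centimorgans

The two most frequent reciprocal classes, + dw z and e + +, are the parental types, so the F1 was + dw z / e + +.
The two rarest classes, + + z and e dw +, are the double crossovers. Comparing them with the parentals, only the dw allele has switched, so dw is the middle locus and the order is z – dw – e.
Crossovers in the z–dw interval produce the single-crossover classes + dw + and e + z (33 + 34 = 67) plus the double crossovers (4).
RF(z–dw) = (67 + 4) / 780 = 71/780 = 0.0910 → 9.1 centimorgans.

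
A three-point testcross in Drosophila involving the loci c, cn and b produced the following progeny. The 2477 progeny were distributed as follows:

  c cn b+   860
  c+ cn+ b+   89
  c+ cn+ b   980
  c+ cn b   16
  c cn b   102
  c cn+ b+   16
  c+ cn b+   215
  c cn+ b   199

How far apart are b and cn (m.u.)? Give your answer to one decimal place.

The two most frequent reciprocal classes, c cn b+ and c+ cn+ b, are the parental types, so the F1 was c cn b+ / c+ cn+ b.
The two rarest classes, c cn+ b+ and c+ cn b, are the double crossovers. Comparing them with the parentals, only the cn allele has switched, so cn is the middle locus and the order is c – cn – b.
Crossovers in the cn–b interval produce the single-crossover classes c cn b and c+ cn+ b+ (102 + 89 = 191) plus the double crossovers (32).
RF(cn–b) = (191 + 32) / 2477 = 223/2477 = 0.0900 → 9.0 m.u.

9.0 m.u.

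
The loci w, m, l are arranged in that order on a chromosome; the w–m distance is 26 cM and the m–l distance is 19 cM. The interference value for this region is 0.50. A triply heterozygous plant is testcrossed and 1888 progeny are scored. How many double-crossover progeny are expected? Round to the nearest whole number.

47

Map distances give recombination frequencies of 0.260 and 0.190 for the two intervals.
With interference 0.50 (so coincidence = 0.50), expected double-crossover frequency = 0.260 × 0.190 × 0.50 = 0.02470.
Expected number = 0.02470 × 1888 = 46.63 ≈ 47.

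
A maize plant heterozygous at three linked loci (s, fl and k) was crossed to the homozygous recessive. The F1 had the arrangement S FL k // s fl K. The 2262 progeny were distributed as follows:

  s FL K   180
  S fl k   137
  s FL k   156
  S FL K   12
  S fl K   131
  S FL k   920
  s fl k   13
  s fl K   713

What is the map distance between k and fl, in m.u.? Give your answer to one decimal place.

15.1 m.u.

The two rarest classes, S FL K and s fl k, are the double crossovers. Comparing them with the parentals, only the k allele has switched, so k is the middle locus and the order is s – k – fl.
Crossovers in the k–fl interval produce the single-crossover classes S fl k and s FL K (137 + 180 = 317) plus the double crossovers (25).
RF(k–fl) = (317 + 25) / 2262 = 342/2262 = 0.1512 → 15.1 m.u.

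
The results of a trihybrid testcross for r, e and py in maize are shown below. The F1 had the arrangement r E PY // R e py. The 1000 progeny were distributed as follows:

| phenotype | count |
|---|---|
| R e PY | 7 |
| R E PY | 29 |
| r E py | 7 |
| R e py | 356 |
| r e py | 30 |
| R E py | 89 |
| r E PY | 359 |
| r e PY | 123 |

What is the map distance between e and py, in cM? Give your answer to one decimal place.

The two rarest classes, r E py and R e PY, are the double crossovers. Comparing them with the parentals, only the py allele has switched, so py is the middle locus and the order is e – py – r.
Crossovers in the e–py interval produce the single-crossover classes r e PY and R E py (123 + 89 = 212) plus the double crossovers (14).
RF(e–py) = (212 + 14) / 1000 = 226/1000 = 0.2260 → 22.6 cM.

22.6 cM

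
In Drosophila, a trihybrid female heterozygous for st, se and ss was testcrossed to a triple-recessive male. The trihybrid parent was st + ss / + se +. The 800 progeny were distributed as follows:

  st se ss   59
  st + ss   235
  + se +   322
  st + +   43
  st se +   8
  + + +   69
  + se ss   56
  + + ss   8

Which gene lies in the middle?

The two rarest classes, + + ss and st se +, are the double crossovers. Comparing them with the parentals, only the st allele has switched, so st is the middle locus and the order is se – st – ss.

st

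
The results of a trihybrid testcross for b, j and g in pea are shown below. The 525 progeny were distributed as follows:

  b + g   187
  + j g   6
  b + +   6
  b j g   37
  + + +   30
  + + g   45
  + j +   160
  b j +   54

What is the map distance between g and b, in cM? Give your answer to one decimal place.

The two most frequent reciprocal classes, b + g and + j +, are the parental types, so the F1 was b + g / + j +.
The two rarest classes, b + + and + j g, are the double crossovers. Comparing them with the parentals, only the g allele has switched, so g is the middle locus and the order is b – g – j.
Crossovers in the b–g interval produce the single-crossover classes + + g and b j + (45 + 54 = 99) plus the double crossovers (12).
RF(b–g) = (99 + 12) / 525 = 111/525 = 0.2114 → 21.1 cM.

21.1 cM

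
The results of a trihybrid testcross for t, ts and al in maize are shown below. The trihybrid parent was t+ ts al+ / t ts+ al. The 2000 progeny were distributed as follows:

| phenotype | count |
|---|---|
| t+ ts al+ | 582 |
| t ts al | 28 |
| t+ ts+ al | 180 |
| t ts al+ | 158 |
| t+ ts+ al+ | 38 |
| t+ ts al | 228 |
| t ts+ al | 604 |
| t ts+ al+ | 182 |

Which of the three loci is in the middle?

The two rarest classes, t+ ts+ al+ and t ts al, are the double crossovers. Comparing them with the parentals, only the ts allele has switched, so ts is the middle locus and the order is t – ts – al.

ts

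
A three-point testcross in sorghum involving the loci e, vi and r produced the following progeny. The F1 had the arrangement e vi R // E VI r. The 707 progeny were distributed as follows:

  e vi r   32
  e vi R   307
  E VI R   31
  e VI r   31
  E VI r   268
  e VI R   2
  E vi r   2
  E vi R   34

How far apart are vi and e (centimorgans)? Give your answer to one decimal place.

9.8 centimorgans

The two rarest classes, e VI R and E vi r, are the double crossovers. Comparing them with the parentals, only the vi allele has switched, so vi is the middle locus and the order is e – vi – r.
Crossovers in the e–vi interval produce the single-crossover classes E vi R and e VI r (34 + 31 = 65) plus the double crossovers (4).
RF(e–vi) = (65 + 4) / 707 = 69/707 = 0.0976 → 9.8 centimorgans.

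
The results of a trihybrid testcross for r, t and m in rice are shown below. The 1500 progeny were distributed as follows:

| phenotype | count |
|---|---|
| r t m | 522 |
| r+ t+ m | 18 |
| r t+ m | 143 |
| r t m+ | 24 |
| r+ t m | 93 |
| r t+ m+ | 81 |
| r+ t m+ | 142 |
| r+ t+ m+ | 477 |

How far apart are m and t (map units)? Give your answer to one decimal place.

The two most frequent reciprocal classes, r t m and r+ t+ m+, are the parental types, so the F1 was r t m / r+ t+ m+.
The two rarest classes, r t m+ and r+ t+ m, are the double crossovers. Comparing them with the parentals, only the m allele has switched, so m is the middle locus and the order is r – m – t.
Crossovers in the m–t interval produce the single-crossover classes r t+ m and r+ t m+ (143 + 142 = 285) plus the double crossovers (42).
RF(m–t) = (285 + 42) / 1500 = 327/1500 = 0.2180 → 21.8 map units.

21.8 map units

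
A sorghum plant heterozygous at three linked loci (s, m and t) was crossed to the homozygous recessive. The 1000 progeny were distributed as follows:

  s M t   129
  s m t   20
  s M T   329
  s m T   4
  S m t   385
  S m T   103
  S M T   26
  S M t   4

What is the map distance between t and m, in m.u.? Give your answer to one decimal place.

The two most frequent reciprocal classes, s M T and S m t, are the parental types, so the F1 was s M T / S m t.
The two rarest classes, s m T and S M t, are the double crossovers. Comparing them with the parentals, only the m allele has switched, so m is the middle locus and the order is s – m – t.
Crossovers in the m–t interval produce the single-crossover classes s M t and S m T (129 + 103 = 232) plus the double crossovers (8).
RF(m–t) = (232 + 8) / 1000 = 240/1000 = 0.2400 → 24.0 m.u.

24.0 m.u.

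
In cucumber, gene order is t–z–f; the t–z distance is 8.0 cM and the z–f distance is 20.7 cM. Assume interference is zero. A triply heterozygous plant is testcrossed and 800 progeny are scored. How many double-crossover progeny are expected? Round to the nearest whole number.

13

Map distances give recombination frequencies of 0.080 and 0.207 for the two intervals.
With no interference, expected double-crossover frequency = 0.080 × 0.207 = 0.01656.
Expected number = 0.01656 × 800 = 13.25 ≈ 13.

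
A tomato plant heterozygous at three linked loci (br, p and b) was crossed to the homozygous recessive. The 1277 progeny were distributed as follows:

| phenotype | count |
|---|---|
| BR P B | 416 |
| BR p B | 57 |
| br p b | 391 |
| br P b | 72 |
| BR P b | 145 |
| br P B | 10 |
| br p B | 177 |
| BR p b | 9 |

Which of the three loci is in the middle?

br

The two most frequent reciprocal classes, br p b and BR P B, are the parental types, so the F1 was br p b / BR P B.
The two rarest classes, BR p b and br P B, are the double crossovers. Comparing them with the parentals, only the br allele has switched, so br is the middle locus and the order is p – br – b.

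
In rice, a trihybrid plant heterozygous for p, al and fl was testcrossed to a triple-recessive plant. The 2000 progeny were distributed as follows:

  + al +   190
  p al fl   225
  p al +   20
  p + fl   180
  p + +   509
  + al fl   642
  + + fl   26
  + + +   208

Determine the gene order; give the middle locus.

al

The two most frequent reciprocal classes, p + + and + al fl, are the parental types, so the F1 was p + + / + al fl.
The two rarest classes, p al + and + + fl, are the double crossovers. Comparing them with the parentals, only the al allele has switched, so al is the middle locus and the order is p – al – fl.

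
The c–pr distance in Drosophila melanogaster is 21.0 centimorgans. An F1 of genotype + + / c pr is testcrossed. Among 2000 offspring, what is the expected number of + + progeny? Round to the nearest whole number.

790

A map distance of 21.0 centimorgans corresponds to a recombination frequency of 0.210.
The F1 is + + / c pr, so + + is a parental gamete class with expected frequency (1 − r)/2 = 0.790/2 = 0.3950.
Expected number = 0.3950 × 2000 = 790.00 ≈ 790.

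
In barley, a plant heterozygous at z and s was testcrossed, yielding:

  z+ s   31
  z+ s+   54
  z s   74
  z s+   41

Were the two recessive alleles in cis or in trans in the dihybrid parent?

cis

The two most frequent classes are z+ s+ (54) and z s (74); these are the parental (non-recombinant) types.
So the F1 carried z+ s+ on one chromosome and z s on the other — the recessive alleles are on the same chromosome (cis / coupling).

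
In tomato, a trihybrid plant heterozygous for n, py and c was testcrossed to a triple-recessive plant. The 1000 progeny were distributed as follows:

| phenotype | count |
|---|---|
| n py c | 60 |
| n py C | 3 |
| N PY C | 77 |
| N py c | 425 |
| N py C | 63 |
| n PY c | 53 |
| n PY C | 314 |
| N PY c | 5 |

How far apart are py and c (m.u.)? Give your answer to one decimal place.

The two most frequent reciprocal classes, N py c and n PY C, are the parental types, so the F1 was N py c / n PY C.
The two rarest classes, N PY c and n py C, are the double crossovers. Comparing them with the parentals, only the py allele has switched, so py is the middle locus and the order is c – py – n.
Crossovers in the c–py interval produce the single-crossover classes N py C and n PY c (63 + 53 = 116) plus the double crossovers (8).
RF(c–py) = (116 + 8) / 1000 = 124/1000 = 0.1240 → 12.4 m.u.

12.4 m.u.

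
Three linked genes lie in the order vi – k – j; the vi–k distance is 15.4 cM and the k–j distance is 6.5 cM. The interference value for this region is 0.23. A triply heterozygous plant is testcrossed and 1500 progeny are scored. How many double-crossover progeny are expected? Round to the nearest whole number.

12

Map distances give recombination frequencies of 0.154 and 0.065 for the two intervals.
With interference 0.23 (so coincidence = 0.77), expected double-crossover frequency = 0.154 × 0.065 × 0.77 = 0.00771.
Expected number = 0.00771 × 1500 = 11.56 ≈ 12.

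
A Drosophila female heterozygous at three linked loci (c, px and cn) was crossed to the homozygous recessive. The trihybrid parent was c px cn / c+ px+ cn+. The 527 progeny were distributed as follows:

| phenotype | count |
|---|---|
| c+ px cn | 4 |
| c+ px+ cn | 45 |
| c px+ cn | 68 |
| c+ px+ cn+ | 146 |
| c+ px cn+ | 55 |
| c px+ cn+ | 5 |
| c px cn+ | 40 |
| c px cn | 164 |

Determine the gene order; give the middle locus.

c

The two rarest classes, c+ px cn and c px+ cn+, are the double crossovers. Comparing them with the parentals, only the c allele has switched, so c is the middle locus and the order is px – c – cn.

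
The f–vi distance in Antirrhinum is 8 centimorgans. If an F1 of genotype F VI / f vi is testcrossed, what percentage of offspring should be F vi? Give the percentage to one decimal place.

4.0%

A map distance of 8 centimorgans corresponds to a recombination frequency of 0.080.
The F1 is F VI / f vi, so F vi is a recombinant gamete class with expected frequency r/2 = 0.080/2 = 0.0400.
That is 0.0400 = 4.0% of the progeny.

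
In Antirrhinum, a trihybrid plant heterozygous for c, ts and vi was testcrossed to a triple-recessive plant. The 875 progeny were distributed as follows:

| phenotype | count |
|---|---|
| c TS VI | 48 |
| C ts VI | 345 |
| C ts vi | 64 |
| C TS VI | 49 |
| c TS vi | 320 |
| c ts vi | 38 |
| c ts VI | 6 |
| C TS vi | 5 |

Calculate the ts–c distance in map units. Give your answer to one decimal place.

11.2 map units

The two most frequent reciprocal classes, c TS vi and C ts VI, are the parental types, so the F1 was c TS vi / C ts VI.
The two rarest classes, C TS vi and c ts VI, are the double crossovers. Comparing them with the parentals, only the c allele has switched, so c is the middle locus and the order is ts – c – vi.
Crossovers in the ts–c interval produce the single-crossover classes c ts vi and C TS VI (38 + 49 = 87) plus the double crossovers (11).
RF(ts–c) = (87 + 11) / 875 = 98/875 = 0.1120 → 11.2 map units.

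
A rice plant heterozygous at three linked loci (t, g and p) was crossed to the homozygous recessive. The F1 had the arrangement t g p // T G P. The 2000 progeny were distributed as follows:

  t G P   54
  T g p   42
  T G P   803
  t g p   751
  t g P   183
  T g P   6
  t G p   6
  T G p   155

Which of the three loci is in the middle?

g

The two rarest classes, t G p and T g P, are the double crossovers. Comparing them with the parentals, only the g allele has switched, so g is the middle locus and the order is t – g – p.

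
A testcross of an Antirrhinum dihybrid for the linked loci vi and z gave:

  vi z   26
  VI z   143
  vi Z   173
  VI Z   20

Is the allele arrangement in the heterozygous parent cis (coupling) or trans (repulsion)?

trans

The two most frequent classes are VI z (143) and vi Z (173); these are the parental (non-recombinant) types.
So the F1 carried VI z on one chromosome and vi Z on the other — the recessive alleles are on opposite chromosomes (trans / repulsion).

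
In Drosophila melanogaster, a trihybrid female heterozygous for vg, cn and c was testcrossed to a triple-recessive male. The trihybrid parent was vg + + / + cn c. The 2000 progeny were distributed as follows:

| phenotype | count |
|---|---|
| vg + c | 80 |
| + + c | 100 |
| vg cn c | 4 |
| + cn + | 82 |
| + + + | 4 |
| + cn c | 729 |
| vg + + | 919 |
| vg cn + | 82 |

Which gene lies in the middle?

The two rarest classes, + + + and vg cn c, are the double crossovers. Comparing them with the parentals, only the vg allele has switched, so vg is the middle locus and the order is cn – vg – c.

vg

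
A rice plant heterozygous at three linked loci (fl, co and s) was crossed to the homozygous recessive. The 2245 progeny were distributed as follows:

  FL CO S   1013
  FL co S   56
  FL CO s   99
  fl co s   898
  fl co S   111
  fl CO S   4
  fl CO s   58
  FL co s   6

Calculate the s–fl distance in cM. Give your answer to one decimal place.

The two most frequent reciprocal classes, FL CO S and fl co s, are the parental types, so the F1 was FL CO S / fl co s.
The two rarest classes, fl CO S and FL co s, are the double crossovers. Comparing them with the parentals, only the fl allele has switched, so fl is the middle locus and the order is co – fl – s.
Crossovers in the fl–s interval produce the single-crossover classes FL CO s and fl co S (99 + 111 = 210) plus the double crossovers (10).
RF(fl–s) = (210 + 10) / 2245 = 220/2245 = 0.0980 → 9.8 cM.

9.8 cM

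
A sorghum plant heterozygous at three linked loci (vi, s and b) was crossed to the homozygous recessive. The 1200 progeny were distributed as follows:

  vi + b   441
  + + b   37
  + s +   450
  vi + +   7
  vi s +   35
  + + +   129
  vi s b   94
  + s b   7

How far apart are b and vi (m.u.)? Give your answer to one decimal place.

The two most frequent reciprocal classes, vi + b and + s +, are the parental types, so the F1 was vi + b / + s +.
The two rarest classes, vi + + and + s b, are the double crossovers. Comparing them with the parentals, only the b allele has switched, so b is the middle locus and the order is vi – b – s.
Crossovers in the vi–b interval produce the single-crossover classes + + b and vi s + (37 + 35 = 72) plus the double crossovers (14).
RF(vi–b) = (72 + 14) / 1200 = 86/1200 = 0.0717 → 7.2 m.u.

7.2 m.u.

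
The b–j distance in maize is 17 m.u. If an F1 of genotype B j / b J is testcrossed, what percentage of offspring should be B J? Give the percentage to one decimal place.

8.5%

A map distance of 17 m.u. corresponds to a recombination frequency of 0.170.
The F1 is B j / b J, so B J is a recombinant gamete class with expected frequency r/2 = 0.170/2 = 0.0850.
That is 0.0850 = 8.5% of the progeny.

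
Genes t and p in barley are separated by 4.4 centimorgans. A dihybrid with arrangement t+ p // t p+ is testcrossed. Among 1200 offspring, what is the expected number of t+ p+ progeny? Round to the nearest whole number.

A map distance of 4.4 centimorgans corresponds to a recombination frequency of 0.044.
The F1 is t+ p / t p+, so t+ p+ is a recombinant gamete class with expected frequency r/2 = 0.044/2 = 0.0220.
Expected number = 0.0220 × 1200 = 26.40 ≈ 26.

26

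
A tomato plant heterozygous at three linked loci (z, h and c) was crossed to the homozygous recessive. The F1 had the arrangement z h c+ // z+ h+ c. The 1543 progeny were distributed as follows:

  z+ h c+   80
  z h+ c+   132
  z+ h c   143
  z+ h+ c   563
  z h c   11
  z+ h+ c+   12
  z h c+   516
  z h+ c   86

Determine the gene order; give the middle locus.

The two rarest classes, z h c and z+ h+ c+, are the double crossovers. Comparing them with the parentals, only the c allele has switched, so c is the middle locus and the order is h – c – z.

c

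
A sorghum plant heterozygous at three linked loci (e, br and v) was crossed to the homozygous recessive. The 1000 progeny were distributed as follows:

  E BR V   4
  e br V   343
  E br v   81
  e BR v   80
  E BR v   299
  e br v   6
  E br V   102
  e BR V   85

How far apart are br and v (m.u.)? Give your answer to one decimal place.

The two most frequent reciprocal classes, e br V and E BR v, are the parental types, so the F1 was e br V / E BR v.
The two rarest classes, e br v and E BR V, are the double crossovers. Comparing them with the parentals, only the v allele has switched, so v is the middle locus and the order is br – v – e.
Crossovers in the br–v interval produce the single-crossover classes e BR V and E br v (85 + 81 = 166) plus the double crossovers (10).
RF(br–v) = (166 + 10) / 1000 = 176/1000 = 0.1760 → 17.6 m.u.

17.6 m.u.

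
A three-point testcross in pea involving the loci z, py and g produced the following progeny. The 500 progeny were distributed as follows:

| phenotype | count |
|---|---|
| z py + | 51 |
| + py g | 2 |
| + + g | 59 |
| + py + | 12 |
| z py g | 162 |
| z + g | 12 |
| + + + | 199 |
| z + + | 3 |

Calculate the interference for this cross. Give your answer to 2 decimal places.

The two most frequent reciprocal classes, z py g and + + +, are the parental types, so the F1 was z py g / + + +.
The two rarest classes, + py g and z + +, are the double crossovers. Comparing them with the parentals, only the z allele has switched, so z is the middle locus and the order is py – z – g.
py–z: (24 + 5)/500 = 0.0580; z–g: (110 + 5)/500 = 0.2300.
Expected DCO frequency = 0.0580 × 0.2300 ≈ 0.01334; observed = 5/500 ≈ 0.01000.
Coefficient of coincidence = 0.01000/0.01334 ≈ 0.75; interference = 1 − 0.75 = 0.25.

0.25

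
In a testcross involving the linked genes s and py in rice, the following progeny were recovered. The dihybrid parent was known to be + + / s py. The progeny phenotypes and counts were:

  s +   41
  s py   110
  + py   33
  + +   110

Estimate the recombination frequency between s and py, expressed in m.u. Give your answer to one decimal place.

The recombinant classes are + py and s +: 33 + 41 = 74.
Recombination frequency = 74/294 = 0.2517 ≈ 25.2%, i.e. 25.2 m.u.

25.2 m.u.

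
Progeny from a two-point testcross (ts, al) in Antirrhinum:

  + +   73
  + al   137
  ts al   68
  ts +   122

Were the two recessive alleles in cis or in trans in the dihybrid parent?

The two most frequent classes are + al (137) and ts + (122); these are the parental (non-recombinant) types.
So the F1 carried + al on one chromosome and ts + on the other — the recessive alleles are on opposite chromosomes (trans / repulsion).

trans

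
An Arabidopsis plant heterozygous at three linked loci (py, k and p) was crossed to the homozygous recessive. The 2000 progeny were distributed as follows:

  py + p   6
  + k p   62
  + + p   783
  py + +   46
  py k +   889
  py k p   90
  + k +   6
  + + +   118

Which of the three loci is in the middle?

py

The two most frequent reciprocal classes, + + p and py k +, are the parental types, so the F1 was + + p / py k +.
The two rarest classes, py + p and + k +, are the double crossovers. Comparing them with the parentals, only the py allele has switched, so py is the middle locus and the order is k – py – p.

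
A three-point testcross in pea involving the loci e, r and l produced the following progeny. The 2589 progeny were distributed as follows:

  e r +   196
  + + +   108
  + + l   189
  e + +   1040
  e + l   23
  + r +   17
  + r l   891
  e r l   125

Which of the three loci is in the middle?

l

The two most frequent reciprocal classes, + r l and e + +, are the parental types, so the F1 was + r l / e + +.
The two rarest classes, + r + and e + l, are the double crossovers. Comparing them with the parentals, only the l allele has switched, so l is the middle locus and the order is r – l – e.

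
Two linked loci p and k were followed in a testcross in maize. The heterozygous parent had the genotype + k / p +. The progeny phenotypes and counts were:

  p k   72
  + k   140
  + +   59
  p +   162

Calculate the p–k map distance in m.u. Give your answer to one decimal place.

30.3 m.u.

The recombinant classes are + + and p k: 59 + 72 = 131.
Recombination frequency = 131/433 = 0.3025 ≈ 30.3%, i.e. 30.3 m.u.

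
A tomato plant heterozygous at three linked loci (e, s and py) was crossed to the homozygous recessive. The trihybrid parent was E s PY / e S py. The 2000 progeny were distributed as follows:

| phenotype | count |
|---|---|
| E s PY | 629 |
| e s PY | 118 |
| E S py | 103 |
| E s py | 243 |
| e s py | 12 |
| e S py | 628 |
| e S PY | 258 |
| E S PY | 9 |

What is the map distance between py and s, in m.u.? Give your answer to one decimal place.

26.1 m.u.

The two rarest classes, E S PY and e s py, are the double crossovers. Comparing them with the parentals, only the s allele has switched, so s is the middle locus and the order is py – s – e.
Crossovers in the py–s interval produce the single-crossover classes E s py and e S PY (243 + 258 = 501) plus the double crossovers (21).
RF(py–s) = (501 + 21) / 2000 = 522/2000 = 0.2610 → 26.1 m.u.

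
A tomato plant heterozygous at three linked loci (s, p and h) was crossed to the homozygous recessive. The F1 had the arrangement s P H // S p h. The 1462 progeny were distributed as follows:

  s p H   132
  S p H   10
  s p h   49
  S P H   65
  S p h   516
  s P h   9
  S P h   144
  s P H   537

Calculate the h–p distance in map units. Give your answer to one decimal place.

The two rarest classes, s P h and S p H, are the double crossovers. Comparing them with the parentals, only the h allele has switched, so h is the middle locus and the order is s – h – p.
Crossovers in the h–p interval produce the single-crossover classes s p H and S P h (132 + 144 = 276) plus the double crossovers (19).
RF(h–p) = (276 + 19) / 1462 = 295/1462 = 0.2018 → 20.2 map units.

20.2 map units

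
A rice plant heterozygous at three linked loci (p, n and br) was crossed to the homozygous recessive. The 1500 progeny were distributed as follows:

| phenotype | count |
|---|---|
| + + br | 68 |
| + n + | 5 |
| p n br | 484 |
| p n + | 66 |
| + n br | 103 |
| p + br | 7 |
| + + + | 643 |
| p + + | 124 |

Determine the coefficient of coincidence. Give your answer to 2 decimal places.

0.52

The two most frequent reciprocal classes, + + + and p n br, are the parental types, so the F1 was + + + / p n br.
The two rarest classes, + n + and p + br, are the double crossovers. Comparing them with the parentals, only the n allele has switched, so n is the middle locus and the order is br – n – p.
br–n: (134 + 12)/1500 = 0.0973; n–p: (227 + 12)/1500 = 0.1593.
Expected DCO frequency = 0.0973 × 0.1593 ≈ 0.01550; observed = 12/1500 ≈ 0.00800.
Coefficient of coincidence = 0.00800/0.01550 ≈ 0.52.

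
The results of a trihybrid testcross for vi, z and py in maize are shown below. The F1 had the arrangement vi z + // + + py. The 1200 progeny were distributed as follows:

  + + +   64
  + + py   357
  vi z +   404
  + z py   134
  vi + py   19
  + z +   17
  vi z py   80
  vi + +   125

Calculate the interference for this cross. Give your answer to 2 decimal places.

The two rarest classes, + z + and vi + py, are the double crossovers. Comparing them with the parentals, only the vi allele has switched, so vi is the middle locus and the order is py – vi – z.
py–vi: (144 + 36)/1200 = 0.1500; vi–z: (259 + 36)/1200 = 0.2458.
Expected DCO frequency = 0.1500 × 0.2458 ≈ 0.03687; observed = 36/1200 ≈ 0.03000.
Coefficient of coincidence = 0.03000/0.03687 ≈ 0.81; interference = 1 − 0.81 = 0.19.

0.19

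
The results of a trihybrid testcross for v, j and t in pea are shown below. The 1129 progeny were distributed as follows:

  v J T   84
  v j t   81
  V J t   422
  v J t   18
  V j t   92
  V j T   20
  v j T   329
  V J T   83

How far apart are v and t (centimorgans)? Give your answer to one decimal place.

17.9 centimorgans

The two most frequent reciprocal classes, V J t and v j T, are the parental types, so the F1 was V J t / v j T.
The two rarest classes, v J t and V j T, are the double crossovers. Comparing them with the parentals, only the v allele has switched, so v is the middle locus and the order is t – v – j.
Crossovers in the t–v interval produce the single-crossover classes V J T and v j t (83 + 81 = 164) plus the double crossovers (38).
RF(t–v) = (164 + 38) / 1129 = 202/1129 = 0.1789 → 17.9 centimorgans.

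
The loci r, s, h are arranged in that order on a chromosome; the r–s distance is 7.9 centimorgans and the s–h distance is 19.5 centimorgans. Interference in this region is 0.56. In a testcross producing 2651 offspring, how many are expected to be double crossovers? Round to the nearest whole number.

18

Map distances give recombination frequencies of 0.079 and 0.195 for the two intervals.
With interference 0.56 (so coincidence = 0.44), expected double-crossover frequency = 0.079 × 0.195 × 0.44 = 0.00678.
Expected number = 0.00678 × 2651 = 17.97 ≈ 18.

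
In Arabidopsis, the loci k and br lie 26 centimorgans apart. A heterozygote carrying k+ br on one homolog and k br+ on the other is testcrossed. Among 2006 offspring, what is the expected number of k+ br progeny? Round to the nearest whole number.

A map distance of 26 centimorgans corresponds to a recombination frequency of 0.260.
The F1 is k+ br / k br+, so k+ br is a parental gamete class with expected frequency (1 − r)/2 = 0.740/2 = 0.3700.
Expected number = 0.3700 × 2006 = 742.22 ≈ 742.

742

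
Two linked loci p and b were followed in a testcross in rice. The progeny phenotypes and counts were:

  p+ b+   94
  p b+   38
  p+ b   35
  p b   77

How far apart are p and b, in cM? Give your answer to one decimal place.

The two most frequent classes, p+ b+ (94) and p b (77), are the parental types, so the F1 was p+ b+ / p b.
The recombinant classes are p+ b and p b+: 35 + 38 = 73.
Recombination frequency = 73/244 = 0.2992 ≈ 29.9%, i.e. 29.9 cM.

29.9 cM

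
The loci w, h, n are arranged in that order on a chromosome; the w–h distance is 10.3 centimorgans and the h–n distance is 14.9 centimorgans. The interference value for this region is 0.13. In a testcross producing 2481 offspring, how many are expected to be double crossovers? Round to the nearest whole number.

Map distances give recombination frequencies of 0.103 and 0.149 for the two intervals.
With interference 0.13 (so coincidence = 0.87), expected double-crossover frequency = 0.103 × 0.149 × 0.87 = 0.01335.
Expected number = 0.01335 × 2481 = 33.13 ≈ 33.

33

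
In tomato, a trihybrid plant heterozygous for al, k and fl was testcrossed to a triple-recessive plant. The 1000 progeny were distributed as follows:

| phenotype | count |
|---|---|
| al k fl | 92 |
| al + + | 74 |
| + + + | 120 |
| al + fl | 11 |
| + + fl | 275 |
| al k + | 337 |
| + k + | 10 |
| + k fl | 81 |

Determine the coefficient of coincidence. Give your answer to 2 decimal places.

0.51

The two most frequent reciprocal classes, + + fl and al k +, are the parental types, so the F1 was + + fl / al k +.
The two rarest classes, al + fl and + k +, are the double crossovers. Comparing them with the parentals, only the al allele has switched, so al is the middle locus and the order is fl – al – k.
fl–al: (212 + 21)/1000 = 0.2330; al–k: (155 + 21)/1000 = 0.1760.
Expected DCO frequency = 0.2330 × 0.1760 ≈ 0.04101; observed = 21/1000 ≈ 0.02100.
Coefficient of coincidence = 0.02100/0.04101 ≈ 0.51.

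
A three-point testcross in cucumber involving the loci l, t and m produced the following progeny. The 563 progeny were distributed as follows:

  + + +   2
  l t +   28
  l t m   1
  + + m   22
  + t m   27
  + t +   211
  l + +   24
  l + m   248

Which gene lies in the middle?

t

The two most frequent reciprocal classes, l + m and + t +, are the parental types, so the F1 was l + m / + t +.
The two rarest classes, l t m and + + +, are the double crossovers. Comparing them with the parentals, only the t allele has switched, so t is the middle locus and the order is l – t – m.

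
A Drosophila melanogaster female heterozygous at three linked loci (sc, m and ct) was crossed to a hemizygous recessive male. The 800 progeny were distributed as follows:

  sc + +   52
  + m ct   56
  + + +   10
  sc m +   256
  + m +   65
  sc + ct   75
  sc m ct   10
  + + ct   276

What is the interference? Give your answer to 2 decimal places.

0.22

The two most frequent reciprocal classes, + + ct and sc m +, are the parental types, so the F1 was + + ct / sc m +.
The two rarest classes, + + + and sc m ct, are the double crossovers. Comparing them with the parentals, only the ct allele has switched, so ct is the middle locus and the order is m – ct – sc.
m–ct: (108 + 20)/800 = 0.1600; ct–sc: (140 + 20)/800 = 0.2000.
Expected DCO frequency = 0.1600 × 0.2000 ≈ 0.03200; observed = 20/800 ≈ 0.02500.
Coefficient of coincidence = 0.02500/0.03200 ≈ 0.78; interference = 1 − 0.78 = 0.22.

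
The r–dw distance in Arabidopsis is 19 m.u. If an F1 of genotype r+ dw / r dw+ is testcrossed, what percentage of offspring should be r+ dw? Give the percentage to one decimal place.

40.5%

A map distance of 19 m.u. corresponds to a recombination frequency of 0.190.
The F1 is r+ dw / r dw+, so r+ dw is a parental gamete class with expected frequency (1 − r)/2 = 0.810/2 = 0.4050.
That is 0.4050 = 40.5% of the progeny.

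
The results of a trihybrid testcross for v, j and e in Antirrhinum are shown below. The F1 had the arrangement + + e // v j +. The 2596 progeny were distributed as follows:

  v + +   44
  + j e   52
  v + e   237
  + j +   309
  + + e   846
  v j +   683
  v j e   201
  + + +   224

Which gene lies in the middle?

The two rarest classes, + j e and v + +, are the double crossovers. Comparing them with the parentals, only the j allele has switched, so j is the middle locus and the order is v – j – e.

j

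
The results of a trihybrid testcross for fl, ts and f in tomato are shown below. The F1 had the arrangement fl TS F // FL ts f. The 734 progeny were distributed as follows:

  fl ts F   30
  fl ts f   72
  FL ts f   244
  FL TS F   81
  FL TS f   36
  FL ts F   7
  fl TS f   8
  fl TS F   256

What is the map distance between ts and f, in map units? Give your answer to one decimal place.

The two rarest classes, fl TS f and FL ts F, are the double crossovers. Comparing them with the parentals, only the f allele has switched, so f is the middle locus and the order is ts – f – fl.
Crossovers in the ts–f interval produce the single-crossover classes fl ts F and FL TS f (30 + 36 = 66) plus the double crossovers (15).
RF(ts–f) = (66 + 15) / 734 = 81/734 = 0.1104 → 11.0 map units.

11.0 map units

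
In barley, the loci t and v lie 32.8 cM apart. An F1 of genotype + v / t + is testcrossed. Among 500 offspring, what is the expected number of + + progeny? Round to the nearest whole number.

82

A map distance of 32.8 cM corresponds to a recombination frequency of 0.328.
The F1 is + v / t +, so + + is a recombinant gamete class with expected frequency r/2 = 0.328/2 = 0.1640.
Expected number = 0.1640 × 500 = 82.00 ≈ 82.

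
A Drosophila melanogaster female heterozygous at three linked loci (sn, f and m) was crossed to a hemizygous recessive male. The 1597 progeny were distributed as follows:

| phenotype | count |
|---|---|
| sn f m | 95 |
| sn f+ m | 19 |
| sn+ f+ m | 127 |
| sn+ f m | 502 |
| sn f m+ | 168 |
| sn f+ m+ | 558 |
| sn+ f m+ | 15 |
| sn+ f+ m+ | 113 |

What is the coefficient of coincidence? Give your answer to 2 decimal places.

The two most frequent reciprocal classes, sn+ f m and sn f+ m+, are the parental types, so the F1 was sn+ f m / sn f+ m+.
The two rarest classes, sn+ f m+ and sn f+ m, are the double crossovers. Comparing them with the parentals, only the m allele has switched, so m is the middle locus and the order is sn – m – f.
sn–m: (208 + 34)/1597 = 0.1515; m–f: (295 + 34)/1597 = 0.2060.
Expected DCO frequency = 0.1515 × 0.2060 ≈ 0.03121; observed = 34/1597 ≈ 0.02129.
Coefficient of coincidence = 0.02129/0.03121 ≈ 0.68.

0.68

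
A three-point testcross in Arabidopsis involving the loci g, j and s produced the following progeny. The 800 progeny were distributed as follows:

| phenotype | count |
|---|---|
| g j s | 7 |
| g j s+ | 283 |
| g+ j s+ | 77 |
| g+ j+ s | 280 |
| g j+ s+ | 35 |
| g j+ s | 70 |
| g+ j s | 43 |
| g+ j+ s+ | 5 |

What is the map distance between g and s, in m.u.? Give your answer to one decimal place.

19.9 m.u.

The two most frequent reciprocal classes, g j s+ and g+ j+ s, are the parental types, so the F1 was g j s+ / g+ j+ s.
The two rarest classes, g j s and g+ j+ s+, are the double crossovers. Comparing them with the parentals, only the s allele has switched, so s is the middle locus and the order is g – s – j.
Crossovers in the g–s interval produce the single-crossover classes g+ j s+ and g j+ s (77 + 70 = 147) plus the double crossovers (12).
RF(g–s) = (147 + 12) / 800 = 159/800 = 0.1988 → 19.9 m.u.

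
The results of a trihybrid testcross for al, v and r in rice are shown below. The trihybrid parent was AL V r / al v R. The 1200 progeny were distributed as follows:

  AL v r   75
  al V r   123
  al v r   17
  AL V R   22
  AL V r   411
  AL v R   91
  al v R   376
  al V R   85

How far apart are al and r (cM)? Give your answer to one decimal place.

The two rarest classes, AL V R and al v r, are the double crossovers. Comparing them with the parentals, only the r allele has switched, so r is the middle locus and the order is al – r – v.
Crossovers in the al–r interval produce the single-crossover classes al V r and AL v R (123 + 91 = 214) plus the double crossovers (39).
RF(al–r) = (214 + 39) / 1200 = 253/1200 = 0.2108 → 21.1 cM.

21.1 cM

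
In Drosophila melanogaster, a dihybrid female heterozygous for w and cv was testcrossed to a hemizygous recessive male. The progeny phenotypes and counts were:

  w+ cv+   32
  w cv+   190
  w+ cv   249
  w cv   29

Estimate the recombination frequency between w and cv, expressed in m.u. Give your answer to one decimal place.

The two most frequent classes, w+ cv (249) and w cv+ (190), are the parental types, so the F1 was w+ cv / w cv+.
The recombinant classes are w+ cv+ and w cv: 32 + 29 = 61.
Recombination frequency = 61/500 = 0.1220 ≈ 12.2%, i.e. 12.2 m.u.

12.2 m.u.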